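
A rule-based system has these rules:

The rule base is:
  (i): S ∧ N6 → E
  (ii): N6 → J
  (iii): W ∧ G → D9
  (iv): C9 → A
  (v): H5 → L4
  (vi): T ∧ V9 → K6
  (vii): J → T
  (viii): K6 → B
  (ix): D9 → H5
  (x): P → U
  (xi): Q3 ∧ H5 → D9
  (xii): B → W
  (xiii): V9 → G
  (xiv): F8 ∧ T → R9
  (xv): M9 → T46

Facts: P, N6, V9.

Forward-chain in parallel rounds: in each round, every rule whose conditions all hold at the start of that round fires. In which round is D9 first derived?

6

Round 1 — (ii), (x), (xiii), derive J, U, G.
Round 2 — (vii), derive T.
Round 3 — (vi), derive K6.
Round 4 — (viii), derive B.
Round 5 — (xii), derive W.
Round 6 — (iii), derive D9.
D9 first appears in round 6.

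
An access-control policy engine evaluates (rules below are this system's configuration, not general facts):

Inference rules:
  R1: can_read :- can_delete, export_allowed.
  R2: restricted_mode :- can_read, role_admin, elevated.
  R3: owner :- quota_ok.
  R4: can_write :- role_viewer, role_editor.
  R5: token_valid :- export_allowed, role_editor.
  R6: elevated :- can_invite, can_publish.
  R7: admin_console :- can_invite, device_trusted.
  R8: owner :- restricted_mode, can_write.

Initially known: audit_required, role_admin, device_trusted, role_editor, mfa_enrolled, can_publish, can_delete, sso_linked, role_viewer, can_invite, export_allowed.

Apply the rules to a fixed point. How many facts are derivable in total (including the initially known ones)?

18

Round 1 fires R1, R4, R5, R6, R7, giving can_read, can_write, token_valid, elevated, admin_console.
Round 2 fires R2, giving restricted_mode.
Round 3 fires R8, giving owner.
Closure: {admin_console, audit_required, can_delete, can_invite, can_publish, can_read, can_write, device_trusted, elevated, export_allowed, mfa_enrolled, owner, restricted_mode, role_admin, role_editor, role_viewer, sso_linked, token_valid} — 18 facts.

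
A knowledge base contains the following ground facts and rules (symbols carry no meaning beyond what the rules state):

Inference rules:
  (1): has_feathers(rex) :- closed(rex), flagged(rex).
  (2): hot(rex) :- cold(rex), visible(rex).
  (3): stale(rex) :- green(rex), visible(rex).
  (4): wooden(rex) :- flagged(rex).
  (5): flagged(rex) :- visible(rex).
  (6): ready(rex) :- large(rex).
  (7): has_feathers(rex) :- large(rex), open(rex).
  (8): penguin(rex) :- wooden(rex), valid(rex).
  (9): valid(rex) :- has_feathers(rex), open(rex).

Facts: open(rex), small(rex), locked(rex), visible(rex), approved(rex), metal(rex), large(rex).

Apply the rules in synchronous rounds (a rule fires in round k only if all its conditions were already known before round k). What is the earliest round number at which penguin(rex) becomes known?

3

Round 1 — (5), (6), (7), derive flagged(rex), ready(rex), has_feathers(rex).
Round 2 — (4), (9), derive wooden(rex), valid(rex).
Round 3 — (8), derive penguin(rex).
penguin(rex) first appears in round 3.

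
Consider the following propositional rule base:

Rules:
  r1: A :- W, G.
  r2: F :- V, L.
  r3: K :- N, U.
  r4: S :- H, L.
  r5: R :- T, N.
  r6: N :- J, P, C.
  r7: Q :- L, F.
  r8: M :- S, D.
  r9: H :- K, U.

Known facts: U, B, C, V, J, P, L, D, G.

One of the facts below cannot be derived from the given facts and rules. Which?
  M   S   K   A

A

Round 1: r2 [F :- V, L.]; r6 [N :- J, P, C.]. New: F, N.
Round 2: r3 [K :- N, U.]; r7 [Q :- L, F.]. New: K, Q.
Round 3: r9 [H :- K, U.]. New: H.
Round 4: r4 [S :- H, L.]. New: S.
Round 5: r8 [M :- S, D.]. New: M.
Derived: S (round 4), M (round 5), K (round 2). A never appears in any round.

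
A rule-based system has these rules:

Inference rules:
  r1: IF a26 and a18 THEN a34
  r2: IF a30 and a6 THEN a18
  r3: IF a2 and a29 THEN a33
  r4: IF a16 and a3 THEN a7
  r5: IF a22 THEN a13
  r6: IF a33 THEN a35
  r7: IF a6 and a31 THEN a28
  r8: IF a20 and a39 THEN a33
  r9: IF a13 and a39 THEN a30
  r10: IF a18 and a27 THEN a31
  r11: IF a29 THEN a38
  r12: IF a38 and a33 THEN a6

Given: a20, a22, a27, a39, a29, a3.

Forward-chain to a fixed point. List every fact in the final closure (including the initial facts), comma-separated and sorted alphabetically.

a13, a18, a20, a22, a27, a28, a29, a3, a30, a31, a33, a35, a38, a39, a6

Round 1 fires r5, r8, r11, giving a13, a33, a38.
Round 2 fires r6, r9, r12, giving a35, a30, a6.
Round 3 fires r2, giving a18.
Round 4 fires r10, giving a31.
Round 5 fires r7, giving a28.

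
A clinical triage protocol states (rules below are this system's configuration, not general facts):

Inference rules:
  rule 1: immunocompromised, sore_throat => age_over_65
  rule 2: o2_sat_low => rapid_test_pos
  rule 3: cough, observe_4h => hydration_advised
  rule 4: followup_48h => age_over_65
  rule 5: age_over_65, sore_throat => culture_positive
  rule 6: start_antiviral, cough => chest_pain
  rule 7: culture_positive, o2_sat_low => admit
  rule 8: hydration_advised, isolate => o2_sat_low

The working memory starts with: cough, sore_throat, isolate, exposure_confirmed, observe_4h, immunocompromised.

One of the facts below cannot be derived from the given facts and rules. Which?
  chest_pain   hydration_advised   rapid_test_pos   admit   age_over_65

chest_pain

Round 1: rule 1 [immunocompromised, sore_throat => age_over_65]; rule 3 [cough, observe_4h => hydration_advised]. New: age_over_65, hydration_advised.
Round 2: rule 5 [age_over_65, sore_throat => culture_positive]; rule 8 [hydration_advised, isolate => o2_sat_low]. New: culture_positive, o2_sat_low.
Round 3: rule 2 [o2_sat_low => rapid_test_pos]; rule 7 [culture_positive, o2_sat_low => admit]. New: rapid_test_pos, admit.
Derived: rapid_test_pos (round 3), admit (round 3), age_over_65 (round 1), hydration_advised (round 1). chest_pain never appears in any round.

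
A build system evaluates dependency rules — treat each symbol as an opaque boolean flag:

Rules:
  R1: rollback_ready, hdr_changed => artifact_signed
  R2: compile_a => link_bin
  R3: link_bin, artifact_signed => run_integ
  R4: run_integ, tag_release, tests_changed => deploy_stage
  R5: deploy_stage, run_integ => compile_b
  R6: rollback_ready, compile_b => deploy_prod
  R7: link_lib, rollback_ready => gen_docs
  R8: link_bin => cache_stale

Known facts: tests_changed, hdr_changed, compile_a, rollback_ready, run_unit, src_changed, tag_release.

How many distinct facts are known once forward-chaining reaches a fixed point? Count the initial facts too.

14

Round 1: R1 [rollback_ready, hdr_changed => artifact_signed]; R2 [compile_a => link_bin]. New: artifact_signed, link_bin.
Round 2: R3 [link_bin, artifact_signed => run_integ]; R8 [link_bin => cache_stale]. New: run_integ, cache_stale.
Round 3: R4 [run_integ, tag_release, tests_changed => deploy_stage]. New: deploy_stage.
Round 4: R5 [deploy_stage, run_integ => compile_b]. New: compile_b.
Round 5: R6 [rollback_ready, compile_b => deploy_prod]. New: deploy_prod.
Closure: {artifact_signed, cache_stale, compile_a, compile_b, deploy_prod, deploy_stage, hdr_changed, link_bin, rollback_ready, run_integ, run_unit, src_changed, tag_release, tests_changed} — 14 facts.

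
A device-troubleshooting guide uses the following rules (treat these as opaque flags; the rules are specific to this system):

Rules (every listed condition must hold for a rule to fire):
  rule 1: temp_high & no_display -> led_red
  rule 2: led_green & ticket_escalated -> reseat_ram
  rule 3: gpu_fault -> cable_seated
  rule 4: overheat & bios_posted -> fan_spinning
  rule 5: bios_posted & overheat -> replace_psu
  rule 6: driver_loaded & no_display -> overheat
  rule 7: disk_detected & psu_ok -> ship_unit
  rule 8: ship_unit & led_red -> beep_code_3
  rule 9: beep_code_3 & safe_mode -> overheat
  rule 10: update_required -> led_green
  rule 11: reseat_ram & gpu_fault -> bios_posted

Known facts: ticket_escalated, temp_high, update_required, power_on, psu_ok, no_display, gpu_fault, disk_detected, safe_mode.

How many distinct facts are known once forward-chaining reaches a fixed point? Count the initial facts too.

Round 1: rule 1 [temp_high & no_display -> led_red]; rule 3 [gpu_fault -> cable_seated]; rule 7 [disk_detected & psu_ok -> ship_unit]; rule 10 [update_required -> led_green]. Adds led_red, cable_seated, ship_unit, led_green.
Round 2: rule 2 [led_green & ticket_escalated -> reseat_ram]; rule 8 [ship_unit & led_red -> beep_code_3]. Adds reseat_ram, beep_code_3.
Round 3: rule 9 [beep_code_3 & safe_mode -> overheat]; rule 11 [reseat_ram & gpu_fault -> bios_posted]. Adds overheat, bios_posted.
Round 4: rule 4 [overheat & bios_posted -> fan_spinning]; rule 5 [bios_posted & overheat -> replace_psu]. Adds fan_spinning, replace_psu.
Closure: {beep_code_3, bios_posted, cable_seated, disk_detected, fan_spinning, gpu_fault, led_green, led_red, no_display, overheat, power_on, psu_ok, replace_psu, reseat_ram, safe_mode, ship_unit, temp_high, ticket_escalated, update_required} — 19 facts.

19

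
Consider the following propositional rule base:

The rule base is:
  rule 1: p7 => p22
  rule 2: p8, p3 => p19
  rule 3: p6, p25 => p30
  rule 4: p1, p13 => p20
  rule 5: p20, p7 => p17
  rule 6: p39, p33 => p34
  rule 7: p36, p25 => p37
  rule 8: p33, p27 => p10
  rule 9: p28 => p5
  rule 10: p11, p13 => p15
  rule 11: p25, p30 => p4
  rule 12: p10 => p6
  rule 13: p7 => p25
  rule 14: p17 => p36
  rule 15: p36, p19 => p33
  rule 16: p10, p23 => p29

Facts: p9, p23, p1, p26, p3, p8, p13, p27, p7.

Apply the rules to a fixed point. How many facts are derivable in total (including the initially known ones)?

22

Round 1 fires rule 1, rule 2, rule 4, rule 13, giving p22, p19, p20, p25.
Round 2 fires rule 5, giving p17.
Round 3 fires rule 14, giving p36.
Round 4 fires rule 7, rule 15, giving p37, p33.
Round 5 fires rule 8, giving p10.
Round 6 fires rule 12, rule 16, giving p6, p29.
Round 7 fires rule 3, giving p30.
Round 8 fires rule 11, giving p4.
Closure: {p1, p10, p13, p17, p19, p20, p22, p23, p25, p26, p27, p29, p3, p30, p33, p36, p37, p4, p6, p7, p8, p9} — 22 facts.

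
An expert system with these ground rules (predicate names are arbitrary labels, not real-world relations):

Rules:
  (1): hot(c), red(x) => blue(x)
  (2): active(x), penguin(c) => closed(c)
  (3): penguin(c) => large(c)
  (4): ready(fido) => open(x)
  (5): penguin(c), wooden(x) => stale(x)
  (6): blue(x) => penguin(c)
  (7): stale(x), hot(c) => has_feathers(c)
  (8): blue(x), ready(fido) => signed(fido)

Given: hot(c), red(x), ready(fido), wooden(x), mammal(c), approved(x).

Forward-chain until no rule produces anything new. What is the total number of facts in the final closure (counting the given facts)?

Round 1: (1) [hot(c), red(x) => blue(x)]; (4) [ready(fido) => open(x)]. Adds blue(x), open(x).
Round 2: (6) [blue(x) => penguin(c)]; (8) [blue(x), ready(fido) => signed(fido)]. Adds penguin(c), signed(fido).
Round 3: (3) [penguin(c) => large(c)]; (5) [penguin(c), wooden(x) => stale(x)]. Adds large(c), stale(x).
Round 4: (7) [stale(x), hot(c) => has_feathers(c)]. Adds has_feathers(c).
Closure: {approved(x), blue(x), has_feathers(c), hot(c), large(c), mammal(c), open(x), penguin(c), ready(fido), red(x), signed(fido), stale(x), wooden(x)} — 13 facts.

13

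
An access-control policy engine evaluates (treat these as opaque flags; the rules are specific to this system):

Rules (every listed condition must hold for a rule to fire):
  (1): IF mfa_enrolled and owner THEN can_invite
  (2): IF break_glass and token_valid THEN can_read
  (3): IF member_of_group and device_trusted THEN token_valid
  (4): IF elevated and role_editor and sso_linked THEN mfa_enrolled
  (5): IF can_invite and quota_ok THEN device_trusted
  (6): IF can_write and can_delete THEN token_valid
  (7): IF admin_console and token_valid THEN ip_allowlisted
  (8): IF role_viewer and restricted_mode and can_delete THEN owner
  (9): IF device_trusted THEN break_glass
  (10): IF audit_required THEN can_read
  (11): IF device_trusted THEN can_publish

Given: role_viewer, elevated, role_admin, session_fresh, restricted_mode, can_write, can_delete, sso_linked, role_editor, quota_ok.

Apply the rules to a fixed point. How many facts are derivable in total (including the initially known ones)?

18

Round 1: (4) [IF elevated and role_editor and sso_linked THEN mfa_enrolled]; (6) [IF can_write and can_delete THEN token_valid]; (8) [IF role_viewer and restricted_mode and can_delete THEN owner]. Adds mfa_enrolled, token_valid, owner.
Round 2: (1) [IF mfa_enrolled and owner THEN can_invite]. Adds can_invite.
Round 3: (5) [IF can_invite and quota_ok THEN device_trusted]. Adds device_trusted.
Round 4: (9) [IF device_trusted THEN break_glass]; (11) [IF device_trusted THEN can_publish]. Adds break_glass, can_publish.
Round 5: (2) [IF break_glass and token_valid THEN can_read]. Adds can_read.
Closure: {break_glass, can_delete, can_invite, can_publish, can_read, can_write, device_trusted, elevated, mfa_enrolled, owner, quota_ok, restricted_mode, role_admin, role_editor, role_viewer, session_fresh, sso_linked, token_valid} — 18 facts.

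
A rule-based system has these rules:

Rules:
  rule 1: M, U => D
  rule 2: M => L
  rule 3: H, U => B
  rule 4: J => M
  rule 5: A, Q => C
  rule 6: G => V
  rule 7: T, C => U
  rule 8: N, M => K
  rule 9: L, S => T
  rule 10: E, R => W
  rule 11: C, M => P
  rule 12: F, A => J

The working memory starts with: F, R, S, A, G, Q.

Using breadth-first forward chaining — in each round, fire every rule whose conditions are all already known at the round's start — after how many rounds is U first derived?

5

[1] rule 5 [A, Q => C]; rule 6 [G => V]; rule 12 [F, A => J]. ⇒ new: C, V, J.
[2] rule 4 [J => M]. ⇒ new: M.
[3] rule 2 [M => L]; rule 11 [C, M => P]. ⇒ new: L, P.
[4] rule 9 [L, S => T]. ⇒ new: T.
[5] rule 7 [T, C => U]. ⇒ new: U.
U first appears in round 5.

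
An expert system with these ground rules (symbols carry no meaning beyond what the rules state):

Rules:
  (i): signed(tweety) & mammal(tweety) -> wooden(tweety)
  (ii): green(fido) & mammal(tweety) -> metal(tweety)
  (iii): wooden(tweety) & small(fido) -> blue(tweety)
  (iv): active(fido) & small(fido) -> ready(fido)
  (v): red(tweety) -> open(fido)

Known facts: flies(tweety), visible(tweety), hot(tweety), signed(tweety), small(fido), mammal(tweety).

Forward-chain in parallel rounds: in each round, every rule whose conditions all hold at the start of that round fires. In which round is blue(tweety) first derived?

Round 1 fires (i), giving wooden(tweety).
Round 2 fires (iii), giving blue(tweety).
blue(tweety) first appears in round 2.

2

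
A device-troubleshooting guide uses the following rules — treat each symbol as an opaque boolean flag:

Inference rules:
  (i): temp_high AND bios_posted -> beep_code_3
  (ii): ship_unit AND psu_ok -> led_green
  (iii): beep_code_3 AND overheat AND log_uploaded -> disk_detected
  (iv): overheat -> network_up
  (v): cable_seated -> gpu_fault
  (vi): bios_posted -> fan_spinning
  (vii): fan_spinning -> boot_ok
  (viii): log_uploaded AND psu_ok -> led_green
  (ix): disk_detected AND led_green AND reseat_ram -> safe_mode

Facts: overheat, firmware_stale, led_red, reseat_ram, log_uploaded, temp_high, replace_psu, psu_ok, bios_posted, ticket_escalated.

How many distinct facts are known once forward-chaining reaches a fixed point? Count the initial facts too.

Round 1: (i) [temp_high AND bios_posted -> beep_code_3]; (iv) [overheat -> network_up]; (vi) [bios_posted -> fan_spinning]; (viii) [log_uploaded AND psu_ok -> led_green]. Adds beep_code_3, network_up, fan_spinning, led_green.
Round 2: (iii) [beep_code_3 AND overheat AND log_uploaded -> disk_detected]; (vii) [fan_spinning -> boot_ok]. Adds disk_detected, boot_ok.
Round 3: (ix) [disk_detected AND led_green AND reseat_ram -> safe_mode]. Adds safe_mode.
Closure: {beep_code_3, bios_posted, boot_ok, disk_detected, fan_spinning, firmware_stale, led_green, led_red, log_uploaded, network_up, overheat, psu_ok, replace_psu, reseat_ram, safe_mode, temp_high, ticket_escalated} — 17 facts.

17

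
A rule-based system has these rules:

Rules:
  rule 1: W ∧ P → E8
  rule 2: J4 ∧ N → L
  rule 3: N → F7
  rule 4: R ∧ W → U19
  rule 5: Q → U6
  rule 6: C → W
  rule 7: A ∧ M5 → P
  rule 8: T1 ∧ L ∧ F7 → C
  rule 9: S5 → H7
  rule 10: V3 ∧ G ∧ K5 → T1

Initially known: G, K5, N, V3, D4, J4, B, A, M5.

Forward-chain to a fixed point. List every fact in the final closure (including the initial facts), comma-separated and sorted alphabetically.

Round 1: rule 2 [J4 ∧ N → L]; rule 3 [N → F7]; rule 7 [A ∧ M5 → P]; rule 10 [V3 ∧ G ∧ K5 → T1]. New: L, F7, P, T1.
Round 2: rule 8 [T1 ∧ L ∧ F7 → C]. New: C.
Round 3: rule 6 [C → W]. New: W.
Round 4: rule 1 [W ∧ P → E8]. New: E8.

A, B, C, D4, E8, F7, G, J4, K5, L, M5, N, P, T1, V3, W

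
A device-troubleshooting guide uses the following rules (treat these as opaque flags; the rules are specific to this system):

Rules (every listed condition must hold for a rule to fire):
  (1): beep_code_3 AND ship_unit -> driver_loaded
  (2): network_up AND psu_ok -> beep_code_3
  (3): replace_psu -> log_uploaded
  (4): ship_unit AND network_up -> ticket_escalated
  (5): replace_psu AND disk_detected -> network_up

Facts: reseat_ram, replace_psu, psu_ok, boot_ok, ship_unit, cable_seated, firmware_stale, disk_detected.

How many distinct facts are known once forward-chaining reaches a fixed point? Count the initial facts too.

13

Round 1 fires (3), (5), giving log_uploaded, network_up.
Round 2 fires (2), (4), giving beep_code_3, ticket_escalated.
Round 3 fires (1), giving driver_loaded.
Closure: {beep_code_3, boot_ok, cable_seated, disk_detected, driver_loaded, firmware_stale, log_uploaded, network_up, psu_ok, replace_psu, reseat_ram, ship_unit, ticket_escalated} — 13 facts.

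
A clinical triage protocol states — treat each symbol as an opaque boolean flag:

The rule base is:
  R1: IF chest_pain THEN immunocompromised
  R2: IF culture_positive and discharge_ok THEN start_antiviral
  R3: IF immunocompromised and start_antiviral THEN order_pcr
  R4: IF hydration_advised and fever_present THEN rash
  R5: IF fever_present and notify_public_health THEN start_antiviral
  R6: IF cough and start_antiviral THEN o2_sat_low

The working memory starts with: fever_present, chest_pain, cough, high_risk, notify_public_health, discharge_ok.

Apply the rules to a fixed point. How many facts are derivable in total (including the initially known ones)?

10

Round 1: R1 [IF chest_pain THEN immunocompromised]; R5 [IF fever_present and notify_public_health THEN start_antiviral]. Adds immunocompromised, start_antiviral.
Round 2: R3 [IF immunocompromised and start_antiviral THEN order_pcr]; R6 [IF cough and start_antiviral THEN o2_sat_low]. Adds order_pcr, o2_sat_low.
Closure: {chest_pain, cough, discharge_ok, fever_present, high_risk, immunocompromised, notify_public_health, o2_sat_low, order_pcr, start_antiviral} — 10 facts.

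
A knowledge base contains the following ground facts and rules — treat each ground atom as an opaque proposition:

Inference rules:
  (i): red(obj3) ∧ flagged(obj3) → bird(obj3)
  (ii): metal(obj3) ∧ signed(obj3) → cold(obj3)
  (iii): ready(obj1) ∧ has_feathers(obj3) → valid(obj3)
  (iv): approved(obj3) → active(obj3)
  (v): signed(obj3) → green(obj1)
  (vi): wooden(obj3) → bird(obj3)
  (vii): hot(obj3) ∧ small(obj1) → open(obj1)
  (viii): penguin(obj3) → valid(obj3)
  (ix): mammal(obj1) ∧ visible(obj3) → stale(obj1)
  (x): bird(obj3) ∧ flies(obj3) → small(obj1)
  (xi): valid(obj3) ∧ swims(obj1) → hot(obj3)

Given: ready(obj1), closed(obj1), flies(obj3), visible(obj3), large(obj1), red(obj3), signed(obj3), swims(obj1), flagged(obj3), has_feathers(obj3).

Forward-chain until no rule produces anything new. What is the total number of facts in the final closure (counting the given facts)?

Round 1: (i) [red(obj3) ∧ flagged(obj3) → bird(obj3)]; (iii) [ready(obj1) ∧ has_feathers(obj3) → valid(obj3)]; (v) [signed(obj3) → green(obj1)]. New: bird(obj3), valid(obj3), green(obj1).
Round 2: (x) [bird(obj3) ∧ flies(obj3) → small(obj1)]; (xi) [valid(obj3) ∧ swims(obj1) → hot(obj3)]. New: small(obj1), hot(obj3).
Round 3: (vii) [hot(obj3) ∧ small(obj1) → open(obj1)]. New: open(obj1).
Closure: {bird(obj3), closed(obj1), flagged(obj3), flies(obj3), green(obj1), has_feathers(obj3), hot(obj3), large(obj1), open(obj1), ready(obj1), red(obj3), signed(obj3), small(obj1), swims(obj1), valid(obj3), visible(obj3)} — 16 facts.

16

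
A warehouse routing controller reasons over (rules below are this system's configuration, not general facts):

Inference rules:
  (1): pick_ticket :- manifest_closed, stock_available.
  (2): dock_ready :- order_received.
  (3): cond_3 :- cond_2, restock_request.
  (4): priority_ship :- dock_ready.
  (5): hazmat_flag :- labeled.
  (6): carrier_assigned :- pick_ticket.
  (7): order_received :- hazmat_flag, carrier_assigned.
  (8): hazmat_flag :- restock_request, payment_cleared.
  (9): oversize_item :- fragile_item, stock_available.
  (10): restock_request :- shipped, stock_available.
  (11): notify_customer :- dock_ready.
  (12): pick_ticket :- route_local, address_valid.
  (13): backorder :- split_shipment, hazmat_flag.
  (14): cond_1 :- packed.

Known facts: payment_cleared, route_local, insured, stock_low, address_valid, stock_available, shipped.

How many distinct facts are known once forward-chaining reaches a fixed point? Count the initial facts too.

Round 1: (10) [restock_request :- shipped, stock_available.]; (12) [pick_ticket :- route_local, address_valid.]. New: restock_request, pick_ticket.
Round 2: (6) [carrier_assigned :- pick_ticket.]; (8) [hazmat_flag :- restock_request, payment_cleared.]. New: carrier_assigned, hazmat_flag.
Round 3: (7) [order_received :- hazmat_flag, carrier_assigned.]. New: order_received.
Round 4: (2) [dock_ready :- order_received.]. New: dock_ready.
Round 5: (4) [priority_ship :- dock_ready.]; (11) [notify_customer :- dock_ready.]. New: priority_ship, notify_customer.
Closure: {address_valid, carrier_assigned, dock_ready, hazmat_flag, insured, notify_customer, order_received, payment_cleared, pick_ticket, priority_ship, restock_request, route_local, shipped, stock_available, stock_low} — 15 facts.

15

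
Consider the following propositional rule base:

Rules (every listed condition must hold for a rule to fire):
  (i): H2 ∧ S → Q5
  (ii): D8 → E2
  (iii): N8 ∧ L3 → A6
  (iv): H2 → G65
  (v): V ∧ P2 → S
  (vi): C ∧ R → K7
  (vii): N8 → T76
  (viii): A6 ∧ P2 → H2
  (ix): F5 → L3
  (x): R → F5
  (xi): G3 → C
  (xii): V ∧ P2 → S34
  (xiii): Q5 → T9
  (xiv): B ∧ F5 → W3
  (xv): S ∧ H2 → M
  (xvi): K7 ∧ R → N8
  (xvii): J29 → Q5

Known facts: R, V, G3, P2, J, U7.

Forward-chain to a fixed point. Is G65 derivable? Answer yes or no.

yes

Round 1 fires (v), (x), (xi), (xii), giving S, F5, C, S34.
Round 2 fires (vi), (ix), giving K7, L3.
Round 3 fires (xvi), giving N8.
Round 4 fires (iii), (vii), giving A6, T76.
Round 5 fires (viii), giving H2.
Round 6 fires (i), (iv), (xv), giving Q5, G65, M.
Round 7 fires (xiii), giving T9.
G65 appears in round 6, so it is derivable.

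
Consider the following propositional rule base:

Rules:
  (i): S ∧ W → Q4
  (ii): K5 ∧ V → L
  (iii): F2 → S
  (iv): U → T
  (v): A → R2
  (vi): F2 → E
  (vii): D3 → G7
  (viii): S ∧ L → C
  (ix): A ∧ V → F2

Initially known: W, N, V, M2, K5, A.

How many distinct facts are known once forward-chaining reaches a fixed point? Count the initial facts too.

13

Round 1 fires (ii), (v), (ix), giving L, R2, F2.
Round 2 fires (iii), (vi), giving S, E.
Round 3 fires (i), (viii), giving Q4, C.
Closure: {A, C, E, F2, K5, L, M2, N, Q4, R2, S, V, W} — 13 facts.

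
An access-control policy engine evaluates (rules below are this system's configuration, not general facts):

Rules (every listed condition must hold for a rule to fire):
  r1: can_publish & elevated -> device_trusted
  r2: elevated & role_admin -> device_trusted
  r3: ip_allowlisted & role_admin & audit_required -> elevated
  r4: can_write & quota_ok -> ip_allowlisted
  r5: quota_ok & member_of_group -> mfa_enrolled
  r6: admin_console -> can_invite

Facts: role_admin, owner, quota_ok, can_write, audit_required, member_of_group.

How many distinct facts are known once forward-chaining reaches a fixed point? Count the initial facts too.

10

Round 1 — r4, r5, derive ip_allowlisted, mfa_enrolled.
Round 2 — r3, derive elevated.
Round 3 — r2, derive device_trusted.
Closure: {audit_required, can_write, device_trusted, elevated, ip_allowlisted, member_of_group, mfa_enrolled, owner, quota_ok, role_admin} — 10 facts.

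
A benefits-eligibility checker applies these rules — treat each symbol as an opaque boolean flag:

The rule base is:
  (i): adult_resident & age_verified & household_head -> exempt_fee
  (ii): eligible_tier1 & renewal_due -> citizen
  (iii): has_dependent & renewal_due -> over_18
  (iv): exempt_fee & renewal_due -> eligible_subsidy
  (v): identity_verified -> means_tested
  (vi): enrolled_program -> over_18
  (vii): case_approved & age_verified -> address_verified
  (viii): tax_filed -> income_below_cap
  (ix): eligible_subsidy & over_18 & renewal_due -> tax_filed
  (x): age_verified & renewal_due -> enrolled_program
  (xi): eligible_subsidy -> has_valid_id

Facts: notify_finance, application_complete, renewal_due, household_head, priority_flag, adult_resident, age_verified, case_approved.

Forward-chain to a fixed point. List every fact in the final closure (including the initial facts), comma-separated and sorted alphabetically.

Round 1: (i) [adult_resident & age_verified & household_head -> exempt_fee]; (vii) [case_approved & age_verified -> address_verified]; (x) [age_verified & renewal_due -> enrolled_program]. Adds exempt_fee, address_verified, enrolled_program.
Round 2: (iv) [exempt_fee & renewal_due -> eligible_subsidy]; (vi) [enrolled_program -> over_18]. Adds eligible_subsidy, over_18.
Round 3: (ix) [eligible_subsidy & over_18 & renewal_due -> tax_filed]; (xi) [eligible_subsidy -> has_valid_id]. Adds tax_filed, has_valid_id.
Round 4: (viii) [tax_filed -> income_below_cap]. Adds income_below_cap.

address_verified, adult_resident, age_verified, application_complete, case_approved, eligible_subsidy, enrolled_program, exempt_fee, has_valid_id, household_head, income_below_cap, notify_finance, over_18, priority_flag, renewal_due, tax_filed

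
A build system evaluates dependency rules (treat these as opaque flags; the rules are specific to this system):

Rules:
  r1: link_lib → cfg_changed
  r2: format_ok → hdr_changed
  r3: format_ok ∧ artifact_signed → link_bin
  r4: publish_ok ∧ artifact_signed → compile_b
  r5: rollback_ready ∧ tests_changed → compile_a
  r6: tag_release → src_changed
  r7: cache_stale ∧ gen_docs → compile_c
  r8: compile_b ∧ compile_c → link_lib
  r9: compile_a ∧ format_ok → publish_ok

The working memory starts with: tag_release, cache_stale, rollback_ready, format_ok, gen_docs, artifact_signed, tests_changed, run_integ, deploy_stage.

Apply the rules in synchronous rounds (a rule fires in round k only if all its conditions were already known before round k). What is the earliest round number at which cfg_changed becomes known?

5

[1] r2 [format_ok → hdr_changed]; r3 [format_ok ∧ artifact_signed → link_bin]; r5 [rollback_ready ∧ tests_changed → compile_a]; r6 [tag_release → src_changed]; r7 [cache_stale ∧ gen_docs → compile_c]. ⇒ new: hdr_changed, link_bin, compile_a, src_changed, compile_c.
[2] r9 [compile_a ∧ format_ok → publish_ok]. ⇒ new: publish_ok.
[3] r4 [publish_ok ∧ artifact_signed → compile_b]. ⇒ new: compile_b.
[4] r8 [compile_b ∧ compile_c → link_lib]. ⇒ new: link_lib.
[5] r1 [link_lib → cfg_changed]. ⇒ new: cfg_changed.
cfg_changed first appears in round 5.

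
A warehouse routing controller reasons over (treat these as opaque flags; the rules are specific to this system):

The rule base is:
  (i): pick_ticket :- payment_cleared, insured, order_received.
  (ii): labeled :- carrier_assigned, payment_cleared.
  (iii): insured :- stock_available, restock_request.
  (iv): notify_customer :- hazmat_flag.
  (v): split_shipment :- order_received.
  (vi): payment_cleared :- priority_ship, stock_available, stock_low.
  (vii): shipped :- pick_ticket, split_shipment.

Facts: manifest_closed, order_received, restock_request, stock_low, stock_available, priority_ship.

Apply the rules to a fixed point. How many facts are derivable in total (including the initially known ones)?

11

Round 1: (iii) [insured :- stock_available, restock_request.]; (v) [split_shipment :- order_received.]; (vi) [payment_cleared :- priority_ship, stock_available, stock_low.]. New: insured, split_shipment, payment_cleared.
Round 2: (i) [pick_ticket :- payment_cleared, insured, order_received.]. New: pick_ticket.
Round 3: (vii) [shipped :- pick_ticket, split_shipment.]. New: shipped.
Closure: {insured, manifest_closed, order_received, payment_cleared, pick_ticket, priority_ship, restock_request, shipped, split_shipment, stock_available, stock_low} — 11 facts.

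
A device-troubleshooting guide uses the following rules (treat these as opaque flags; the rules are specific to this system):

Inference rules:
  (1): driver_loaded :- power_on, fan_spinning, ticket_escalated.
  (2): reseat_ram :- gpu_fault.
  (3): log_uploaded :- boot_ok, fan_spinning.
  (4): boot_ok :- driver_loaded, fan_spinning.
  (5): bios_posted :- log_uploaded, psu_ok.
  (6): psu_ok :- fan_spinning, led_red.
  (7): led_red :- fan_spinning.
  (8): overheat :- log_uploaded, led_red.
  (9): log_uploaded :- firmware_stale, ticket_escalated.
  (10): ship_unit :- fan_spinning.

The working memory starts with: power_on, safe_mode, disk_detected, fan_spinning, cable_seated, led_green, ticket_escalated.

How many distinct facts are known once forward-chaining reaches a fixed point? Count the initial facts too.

15

Round 1: (1) [driver_loaded :- power_on, fan_spinning, ticket_escalated.]; (7) [led_red :- fan_spinning.]; (10) [ship_unit :- fan_spinning.]. Adds driver_loaded, led_red, ship_unit.
Round 2: (4) [boot_ok :- driver_loaded, fan_spinning.]; (6) [psu_ok :- fan_spinning, led_red.]. Adds boot_ok, psu_ok.
Round 3: (3) [log_uploaded :- boot_ok, fan_spinning.]. Adds log_uploaded.
Round 4: (5) [bios_posted :- log_uploaded, psu_ok.]; (8) [overheat :- log_uploaded, led_red.]. Adds bios_posted, overheat.
Closure: {bios_posted, boot_ok, cable_seated, disk_detected, driver_loaded, fan_spinning, led_green, led_red, log_uploaded, overheat, power_on, psu_ok, safe_mode, ship_unit, ticket_escalated} — 15 facts.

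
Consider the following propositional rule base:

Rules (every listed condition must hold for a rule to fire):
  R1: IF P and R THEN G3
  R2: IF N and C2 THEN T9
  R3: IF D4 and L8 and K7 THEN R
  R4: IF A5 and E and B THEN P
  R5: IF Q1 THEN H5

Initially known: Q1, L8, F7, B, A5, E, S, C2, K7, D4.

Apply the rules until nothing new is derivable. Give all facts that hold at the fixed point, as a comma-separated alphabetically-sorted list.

A5, B, C2, D4, E, F7, G3, H5, K7, L8, P, Q1, R, S

Round 1 — R3, R4, R5, derive R, P, H5.
Round 2 — R1, derive G3.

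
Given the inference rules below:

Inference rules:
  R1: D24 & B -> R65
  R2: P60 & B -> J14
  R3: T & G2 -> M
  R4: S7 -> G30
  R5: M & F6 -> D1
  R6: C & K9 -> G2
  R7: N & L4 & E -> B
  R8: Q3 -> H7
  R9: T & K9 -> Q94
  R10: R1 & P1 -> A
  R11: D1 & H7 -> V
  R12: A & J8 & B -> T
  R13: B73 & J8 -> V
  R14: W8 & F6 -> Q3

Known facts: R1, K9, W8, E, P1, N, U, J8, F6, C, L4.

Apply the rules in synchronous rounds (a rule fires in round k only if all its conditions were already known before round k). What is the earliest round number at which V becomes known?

5

Round 1 — R6, R7, R10, R14, derive G2, B, A, Q3.
Round 2 — R8, R12, derive H7, T.
Round 3 — R3, R9, derive M, Q94.
Round 4 — R5, derive D1.
Round 5 — R11, derive V.
V first appears in round 5.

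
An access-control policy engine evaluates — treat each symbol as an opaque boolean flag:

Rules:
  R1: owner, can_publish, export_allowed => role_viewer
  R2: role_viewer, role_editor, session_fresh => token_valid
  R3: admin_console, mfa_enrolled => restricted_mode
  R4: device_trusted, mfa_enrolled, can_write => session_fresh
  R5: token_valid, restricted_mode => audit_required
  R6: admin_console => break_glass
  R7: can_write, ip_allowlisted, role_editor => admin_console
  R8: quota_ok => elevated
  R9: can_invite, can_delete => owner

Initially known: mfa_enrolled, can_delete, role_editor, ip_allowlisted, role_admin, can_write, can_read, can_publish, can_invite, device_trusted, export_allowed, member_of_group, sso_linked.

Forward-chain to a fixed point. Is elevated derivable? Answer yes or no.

Round 1: R4 [device_trusted, mfa_enrolled, can_write => session_fresh]; R7 [can_write, ip_allowlisted, role_editor => admin_console]; R9 [can_invite, can_delete => owner]. New: session_fresh, admin_console, owner.
Round 2: R1 [owner, can_publish, export_allowed => role_viewer]; R3 [admin_console, mfa_enrolled => restricted_mode]; R6 [admin_console => break_glass]. New: role_viewer, restricted_mode, break_glass.
Round 3: R2 [role_viewer, role_editor, session_fresh => token_valid]. New: token_valid.
Round 4: R5 [token_valid, restricted_mode => audit_required]. New: audit_required.
Fixed point reached. elevated is concluded only by R8; R8 needs quota_ok (never derived).

no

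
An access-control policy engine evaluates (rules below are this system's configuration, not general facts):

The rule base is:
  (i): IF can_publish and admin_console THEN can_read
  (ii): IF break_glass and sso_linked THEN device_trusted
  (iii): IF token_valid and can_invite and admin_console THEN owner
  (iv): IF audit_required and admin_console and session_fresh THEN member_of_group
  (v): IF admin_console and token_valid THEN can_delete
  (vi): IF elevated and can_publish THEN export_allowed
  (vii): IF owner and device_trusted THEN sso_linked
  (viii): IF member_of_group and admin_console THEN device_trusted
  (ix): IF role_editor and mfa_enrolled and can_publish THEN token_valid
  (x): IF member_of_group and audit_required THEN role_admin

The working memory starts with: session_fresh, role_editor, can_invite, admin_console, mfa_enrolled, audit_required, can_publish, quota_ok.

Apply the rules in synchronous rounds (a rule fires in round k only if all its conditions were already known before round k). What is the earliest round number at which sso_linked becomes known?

3

Round 1: (i) [IF can_publish and admin_console THEN can_read]; (iv) [IF audit_required and admin_console and session_fresh THEN member_of_group]; (ix) [IF role_editor and mfa_enrolled and can_publish THEN token_valid]. Adds can_read, member_of_group, token_valid.
Round 2: (iii) [IF token_valid and can_invite and admin_console THEN owner]; (v) [IF admin_console and token_valid THEN can_delete]; (viii) [IF member_of_group and admin_console THEN device_trusted]; (x) [IF member_of_group and audit_required THEN role_admin]. Adds owner, can_delete, device_trusted, role_admin.
Round 3: (vii) [IF owner and device_trusted THEN sso_linked]. Adds sso_linked.
sso_linked first appears in round 3.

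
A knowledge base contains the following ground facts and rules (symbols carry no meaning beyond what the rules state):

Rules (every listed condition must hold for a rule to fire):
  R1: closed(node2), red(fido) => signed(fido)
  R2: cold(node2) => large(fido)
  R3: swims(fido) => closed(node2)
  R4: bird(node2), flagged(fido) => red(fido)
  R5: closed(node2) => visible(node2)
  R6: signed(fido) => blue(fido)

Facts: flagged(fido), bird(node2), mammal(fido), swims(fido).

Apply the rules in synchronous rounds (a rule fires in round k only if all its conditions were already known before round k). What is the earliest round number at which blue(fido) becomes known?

3

Round 1: R3 [swims(fido) => closed(node2)]; R4 [bird(node2), flagged(fido) => red(fido)]. Adds closed(node2), red(fido).
Round 2: R1 [closed(node2), red(fido) => signed(fido)]; R5 [closed(node2) => visible(node2)]. Adds signed(fido), visible(node2).
Round 3: R6 [signed(fido) => blue(fido)]. Adds blue(fido).
blue(fido) first appears in round 3.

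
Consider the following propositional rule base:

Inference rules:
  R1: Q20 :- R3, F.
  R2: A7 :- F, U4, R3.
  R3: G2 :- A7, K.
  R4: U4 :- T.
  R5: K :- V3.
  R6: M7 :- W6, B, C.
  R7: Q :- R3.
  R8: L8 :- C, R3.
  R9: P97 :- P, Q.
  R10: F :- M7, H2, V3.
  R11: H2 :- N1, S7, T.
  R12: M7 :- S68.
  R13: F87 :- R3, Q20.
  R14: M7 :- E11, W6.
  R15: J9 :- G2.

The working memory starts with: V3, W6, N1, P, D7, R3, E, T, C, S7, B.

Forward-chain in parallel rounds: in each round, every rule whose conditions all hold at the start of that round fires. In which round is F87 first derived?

4

Round 1 fires R4, R5, R6, R7, R8, R11, giving U4, K, M7, Q, L8, H2.
Round 2 fires R9, R10, giving P97, F.
Round 3 fires R1, R2, giving Q20, A7.
Round 4 fires R3, R13, giving G2, F87.
F87 first appears in round 4.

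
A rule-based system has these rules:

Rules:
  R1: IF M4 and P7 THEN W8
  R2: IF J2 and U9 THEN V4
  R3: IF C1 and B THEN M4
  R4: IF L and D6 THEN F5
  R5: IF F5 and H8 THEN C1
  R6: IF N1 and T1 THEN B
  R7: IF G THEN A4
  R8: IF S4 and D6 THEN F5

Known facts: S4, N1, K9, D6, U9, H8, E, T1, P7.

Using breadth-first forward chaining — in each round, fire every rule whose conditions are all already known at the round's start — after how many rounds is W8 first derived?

4

Round 1: R6 [IF N1 and T1 THEN B]; R8 [IF S4 and D6 THEN F5]. Adds B, F5.
Round 2: R5 [IF F5 and H8 THEN C1]. Adds C1.
Round 3: R3 [IF C1 and B THEN M4]. Adds M4.
Round 4: R1 [IF M4 and P7 THEN W8]. Adds W8.
W8 first appears in round 4.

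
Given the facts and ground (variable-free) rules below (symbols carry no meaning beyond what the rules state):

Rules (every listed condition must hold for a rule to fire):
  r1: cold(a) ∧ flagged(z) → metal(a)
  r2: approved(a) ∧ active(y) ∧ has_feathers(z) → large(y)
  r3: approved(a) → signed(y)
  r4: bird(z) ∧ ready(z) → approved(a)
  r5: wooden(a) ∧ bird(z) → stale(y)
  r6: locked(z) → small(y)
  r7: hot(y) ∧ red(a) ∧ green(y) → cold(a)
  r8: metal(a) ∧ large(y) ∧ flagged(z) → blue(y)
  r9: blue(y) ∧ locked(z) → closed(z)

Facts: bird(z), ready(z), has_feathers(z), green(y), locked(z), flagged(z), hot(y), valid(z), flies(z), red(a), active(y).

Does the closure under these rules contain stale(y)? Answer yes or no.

[1] r4 [bird(z) ∧ ready(z) → approved(a)]; r6 [locked(z) → small(y)]; r7 [hot(y) ∧ red(a) ∧ green(y) → cold(a)]. ⇒ new: approved(a), small(y), cold(a).
[2] r1 [cold(a) ∧ flagged(z) → metal(a)]; r2 [approved(a) ∧ active(y) ∧ has_feathers(z) → large(y)]; r3 [approved(a) → signed(y)]. ⇒ new: metal(a), large(y), signed(y).
[3] r8 [metal(a) ∧ large(y) ∧ flagged(z) → blue(y)]. ⇒ new: blue(y).
[4] r9 [blue(y) ∧ locked(z) → closed(z)]. ⇒ new: closed(z).
Fixed point reached. stale(y) is concluded only by r5; r5 needs wooden(a) (never derived).

no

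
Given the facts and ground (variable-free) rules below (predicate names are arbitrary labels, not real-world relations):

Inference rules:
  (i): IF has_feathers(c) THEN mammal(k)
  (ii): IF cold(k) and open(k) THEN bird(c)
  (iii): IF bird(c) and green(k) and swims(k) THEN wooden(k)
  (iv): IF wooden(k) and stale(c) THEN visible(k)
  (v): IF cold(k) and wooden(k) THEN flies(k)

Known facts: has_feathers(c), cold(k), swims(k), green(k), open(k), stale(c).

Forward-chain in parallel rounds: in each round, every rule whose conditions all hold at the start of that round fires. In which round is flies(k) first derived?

[1] (i) [IF has_feathers(c) THEN mammal(k)]; (ii) [IF cold(k) and open(k) THEN bird(c)]. ⇒ new: mammal(k), bird(c).
[2] (iii) [IF bird(c) and green(k) and swims(k) THEN wooden(k)]. ⇒ new: wooden(k).
[3] (iv) [IF wooden(k) and stale(c) THEN visible(k)]; (v) [IF cold(k) and wooden(k) THEN flies(k)]. ⇒ new: visible(k), flies(k).
flies(k) first appears in round 3.

3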